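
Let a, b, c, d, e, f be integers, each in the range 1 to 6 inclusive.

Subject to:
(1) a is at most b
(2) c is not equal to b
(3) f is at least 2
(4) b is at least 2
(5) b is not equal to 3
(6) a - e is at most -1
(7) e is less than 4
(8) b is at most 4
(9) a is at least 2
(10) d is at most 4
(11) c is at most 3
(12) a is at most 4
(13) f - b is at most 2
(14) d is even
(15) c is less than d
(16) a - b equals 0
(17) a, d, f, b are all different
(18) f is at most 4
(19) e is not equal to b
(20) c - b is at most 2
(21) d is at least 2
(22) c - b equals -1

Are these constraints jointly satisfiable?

Constraints 3, 4, 8, 9, 10, 12, 18, and 21 confine each of a, d, f, b to the 3 values {2, …, 4}.
Constraint 17 requires all 4 of them to be distinct, but only 3 values are available — impossible by the pigeonhole principle.

Unsatisfiable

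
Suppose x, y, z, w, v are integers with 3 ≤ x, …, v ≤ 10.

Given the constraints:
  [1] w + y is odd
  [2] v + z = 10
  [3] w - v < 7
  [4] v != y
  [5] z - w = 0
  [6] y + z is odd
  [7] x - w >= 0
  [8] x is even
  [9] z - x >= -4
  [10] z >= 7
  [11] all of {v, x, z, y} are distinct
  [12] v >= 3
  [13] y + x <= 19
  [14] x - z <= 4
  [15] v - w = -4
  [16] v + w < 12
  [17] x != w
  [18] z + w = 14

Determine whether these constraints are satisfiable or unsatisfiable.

One satisfying assignment is x = 10, y = 8, z = 7, w = 7, v = 3.
For the less obvious constraints — constraint 2: v + z = 10; constraint 3: w - v = 4; constraint 5: z - w = 0 — and the others hold by inspection.

Satisfiable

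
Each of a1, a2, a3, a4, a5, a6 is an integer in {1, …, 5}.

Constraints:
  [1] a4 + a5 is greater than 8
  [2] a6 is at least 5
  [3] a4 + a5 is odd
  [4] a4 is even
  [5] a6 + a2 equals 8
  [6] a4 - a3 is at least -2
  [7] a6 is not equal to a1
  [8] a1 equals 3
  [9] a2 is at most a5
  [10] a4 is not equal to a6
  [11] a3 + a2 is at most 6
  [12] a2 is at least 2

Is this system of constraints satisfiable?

Setting (a1, a2, a3, a4, a5, a6) = (3, 3, 3, 4, 5, 5) satisfies everything: constraint 1: a4 + a5 = 9; constraint 5: a6 + a2 = 8; constraint 6: a4 - a3 = 1, and the others follow.

Satisfiable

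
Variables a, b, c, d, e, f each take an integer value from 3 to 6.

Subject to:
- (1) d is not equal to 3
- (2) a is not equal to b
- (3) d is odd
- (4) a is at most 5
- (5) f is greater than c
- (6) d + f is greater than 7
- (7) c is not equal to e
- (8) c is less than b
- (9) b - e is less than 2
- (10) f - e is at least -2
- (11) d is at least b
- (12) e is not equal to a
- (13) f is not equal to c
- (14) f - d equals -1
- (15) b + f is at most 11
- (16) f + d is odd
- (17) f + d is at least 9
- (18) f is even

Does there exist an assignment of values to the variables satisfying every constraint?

Satisfiable

The assignment a = 4, b = 5, c = 3, d = 5, e = 5, f = 4 works:
  constraint 6 holds since d + f = 9.
  constraint 9 holds since b - e = 0.
The rest check out directly.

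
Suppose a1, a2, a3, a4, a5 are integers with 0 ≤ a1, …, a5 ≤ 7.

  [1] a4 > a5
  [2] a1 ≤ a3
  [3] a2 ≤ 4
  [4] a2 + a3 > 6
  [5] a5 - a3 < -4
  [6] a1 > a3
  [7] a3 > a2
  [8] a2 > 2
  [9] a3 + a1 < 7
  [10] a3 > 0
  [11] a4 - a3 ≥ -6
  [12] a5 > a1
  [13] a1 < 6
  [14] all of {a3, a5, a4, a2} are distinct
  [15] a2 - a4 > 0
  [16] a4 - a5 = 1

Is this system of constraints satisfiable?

Unsatisfiable

Constraints 1, 6, 7, 12, and 15 give a5 < a4, a4 < a2, a2 < a3, a3 < a1, a1 < a5. Chaining: a5 < a4 < a2 < a3 < a1 < a5, which forces a5 < a5 — impossible.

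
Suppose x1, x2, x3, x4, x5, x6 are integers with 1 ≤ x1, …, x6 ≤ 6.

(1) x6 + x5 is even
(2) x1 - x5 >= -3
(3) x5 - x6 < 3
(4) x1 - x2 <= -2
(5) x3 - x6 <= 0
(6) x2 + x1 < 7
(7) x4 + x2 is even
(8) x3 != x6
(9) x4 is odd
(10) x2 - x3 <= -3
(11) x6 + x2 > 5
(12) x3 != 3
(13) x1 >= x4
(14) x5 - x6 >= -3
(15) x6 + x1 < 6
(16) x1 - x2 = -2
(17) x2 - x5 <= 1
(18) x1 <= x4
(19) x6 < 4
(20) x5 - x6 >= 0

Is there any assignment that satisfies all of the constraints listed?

Unsatisfiable

Constraints 2, 4, 5, 10, and 20 give x3 − x2 ≥ 3, x2 − x1 ≥ 2, x1 − x5 ≥ -3, x5 − x6 ≥ 0, x6 − x3 ≥ 0.
Adding all 5 inequalities: the left sides telescope to 0, and the right sides sum to 3 + 2 + (-3) + 0 + 0 = 2. So 0 ≥ 2, which is false.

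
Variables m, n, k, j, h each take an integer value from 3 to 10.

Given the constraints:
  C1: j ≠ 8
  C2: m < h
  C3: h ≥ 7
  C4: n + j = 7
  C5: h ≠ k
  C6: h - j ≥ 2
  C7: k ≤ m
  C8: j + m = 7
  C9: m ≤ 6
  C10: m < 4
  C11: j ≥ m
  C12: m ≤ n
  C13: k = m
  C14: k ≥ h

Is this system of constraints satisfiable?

Unsatisfiable

From constraints 3 and 14: k ≥ h and h ≥ 7, so k ≥ 7. From constraints 7 and 9: k ≤ m and m ≤ 6, so k ≤ 6. But 6 < 7, so no value of k works.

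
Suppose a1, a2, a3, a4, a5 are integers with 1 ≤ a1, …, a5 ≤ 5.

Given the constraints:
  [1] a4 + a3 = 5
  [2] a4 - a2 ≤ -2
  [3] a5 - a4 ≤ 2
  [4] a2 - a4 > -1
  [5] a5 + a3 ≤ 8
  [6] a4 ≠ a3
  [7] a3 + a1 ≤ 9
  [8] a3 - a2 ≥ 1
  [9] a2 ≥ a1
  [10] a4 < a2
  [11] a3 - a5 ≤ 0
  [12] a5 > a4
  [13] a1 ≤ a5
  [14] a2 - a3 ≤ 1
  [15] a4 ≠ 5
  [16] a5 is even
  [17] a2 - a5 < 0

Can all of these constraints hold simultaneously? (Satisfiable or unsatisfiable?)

Constraints 2, 3, 8, and 11 give a4 − a5 ≥ -2, a5 − a3 ≥ 0, a3 − a2 ≥ 1, a2 − a4 ≥ 2.
Adding all 4 inequalities: the left sides telescope to 0, and the right sides sum to (-2) + 0 + 1 + 2 = 1. So 0 ≥ 1, which is false.

Unsatisfiable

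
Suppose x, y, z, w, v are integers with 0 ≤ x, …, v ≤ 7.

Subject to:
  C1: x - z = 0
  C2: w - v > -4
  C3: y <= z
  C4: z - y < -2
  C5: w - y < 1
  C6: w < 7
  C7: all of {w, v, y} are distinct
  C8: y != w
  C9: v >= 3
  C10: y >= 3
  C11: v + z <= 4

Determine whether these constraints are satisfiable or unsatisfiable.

From constraint 9: v ≥ 3. From constraints 3 and 10: z ≥ y ≥ 3. Hence v + z ≥ 6. But constraint 11 requires v + z ≤ 4, and 4 < 6. Contradiction.

Unsatisfiable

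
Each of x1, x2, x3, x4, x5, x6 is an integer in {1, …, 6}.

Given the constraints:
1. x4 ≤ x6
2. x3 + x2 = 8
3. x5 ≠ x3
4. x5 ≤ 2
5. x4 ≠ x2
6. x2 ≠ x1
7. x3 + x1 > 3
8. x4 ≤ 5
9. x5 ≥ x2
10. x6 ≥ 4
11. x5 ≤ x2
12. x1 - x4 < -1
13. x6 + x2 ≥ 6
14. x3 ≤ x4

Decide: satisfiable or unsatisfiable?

Unsatisfiable

From constraints 8 and 14: x3 ≤ x4 ≤ 5. From constraints 4 and 9: x2 ≤ x5 ≤ 2. Hence x3 + x2 ≤ 7. But constraint 2 requires x3 + x2 = 8, and 8 > 7. Contradiction.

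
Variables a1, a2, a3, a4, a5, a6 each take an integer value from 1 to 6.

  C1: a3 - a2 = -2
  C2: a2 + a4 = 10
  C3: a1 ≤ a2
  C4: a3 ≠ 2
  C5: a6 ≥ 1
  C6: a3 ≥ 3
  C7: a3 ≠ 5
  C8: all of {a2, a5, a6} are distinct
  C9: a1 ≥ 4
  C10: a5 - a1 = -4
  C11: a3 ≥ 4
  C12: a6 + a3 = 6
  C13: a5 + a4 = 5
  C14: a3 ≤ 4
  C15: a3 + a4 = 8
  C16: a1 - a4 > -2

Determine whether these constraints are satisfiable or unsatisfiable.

Take a1 = 5, a2 = 6, a3 = 4, a4 = 4, a5 = 1, a6 = 2. Then constraint 1: a3 - a2 = -2; constraint 2: a2 + a4 = 10; constraint 10: a5 - a1 = -4, and every other listed constraint is also met.

Satisfiable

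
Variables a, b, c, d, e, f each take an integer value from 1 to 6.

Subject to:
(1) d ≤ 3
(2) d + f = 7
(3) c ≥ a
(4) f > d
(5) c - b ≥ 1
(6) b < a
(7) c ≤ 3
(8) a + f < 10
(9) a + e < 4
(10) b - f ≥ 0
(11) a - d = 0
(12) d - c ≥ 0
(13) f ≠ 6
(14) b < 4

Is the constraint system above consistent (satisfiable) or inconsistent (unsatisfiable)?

Constraints 3, 4, 6, 10, and 12 give c ≤ d, d < f, f ≤ b, b < a, a ≤ c. Chaining: c ≤ d < f ≤ b < a ≤ c, which forces c < c — impossible.

Unsatisfiable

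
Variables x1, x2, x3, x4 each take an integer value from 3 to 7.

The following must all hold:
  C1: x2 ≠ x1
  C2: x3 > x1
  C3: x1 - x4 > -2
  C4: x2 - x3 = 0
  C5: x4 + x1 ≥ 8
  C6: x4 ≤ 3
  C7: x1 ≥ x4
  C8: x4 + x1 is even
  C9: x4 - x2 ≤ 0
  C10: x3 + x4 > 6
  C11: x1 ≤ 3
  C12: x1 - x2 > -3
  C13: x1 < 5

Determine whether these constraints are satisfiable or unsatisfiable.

From constraint 6: x4 ≤ 3. From constraint 11: x1 ≤ 3. Hence x4 + x1 ≤ 6. But constraint 5 requires x4 + x1 ≥ 8, and 8 > 6. Contradiction.

Unsatisfiable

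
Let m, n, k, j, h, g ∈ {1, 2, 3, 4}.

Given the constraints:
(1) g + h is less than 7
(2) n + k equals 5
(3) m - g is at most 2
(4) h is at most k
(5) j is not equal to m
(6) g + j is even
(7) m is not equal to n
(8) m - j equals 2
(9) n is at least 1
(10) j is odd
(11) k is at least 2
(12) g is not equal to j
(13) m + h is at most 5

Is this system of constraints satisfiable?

Try m = 3, n = 2, k = 3, j = 1, h = 2, g = 3.
Check constraint 1: g + h = 5; constraint 2: n + k = 5. The remaining constraints are straightforward to verify.

Satisfiable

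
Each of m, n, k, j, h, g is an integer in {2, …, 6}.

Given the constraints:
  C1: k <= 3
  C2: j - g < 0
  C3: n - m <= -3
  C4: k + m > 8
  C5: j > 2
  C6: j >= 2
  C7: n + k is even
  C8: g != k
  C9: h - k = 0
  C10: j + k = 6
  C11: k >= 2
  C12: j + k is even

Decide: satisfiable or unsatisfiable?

Setting (m, n, k, j, h, g) = (6, 3, 3, 3, 3, 4) satisfies everything: constraint 2: j - g = -1; constraint 3: n - m = -3; constraint 4: k + m = 9, and the others follow.

Satisfiable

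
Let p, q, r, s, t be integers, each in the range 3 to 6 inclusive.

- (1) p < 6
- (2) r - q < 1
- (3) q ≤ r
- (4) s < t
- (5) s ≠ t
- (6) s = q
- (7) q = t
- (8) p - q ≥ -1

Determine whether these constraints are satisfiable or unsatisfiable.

Unsatisfiable

From constraints 6 and 7, s = q = t, so s = t. But constraint 5 says s ≠ t. Contradiction.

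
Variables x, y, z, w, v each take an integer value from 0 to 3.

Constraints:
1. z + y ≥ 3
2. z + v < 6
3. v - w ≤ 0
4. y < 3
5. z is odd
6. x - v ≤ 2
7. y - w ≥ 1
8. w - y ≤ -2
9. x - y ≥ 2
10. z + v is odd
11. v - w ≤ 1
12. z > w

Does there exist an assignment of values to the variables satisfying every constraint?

Constraints 6, 8, 9, and 11 give v − x ≥ -2, x − y ≥ 2, y − w ≥ 2, w − v ≥ -1.
Adding all 4 inequalities: the left sides telescope to 0, and the right sides sum to (-2) + 2 + 2 + (-1) = 1. So 0 ≥ 1, which is false.

Unsatisfiable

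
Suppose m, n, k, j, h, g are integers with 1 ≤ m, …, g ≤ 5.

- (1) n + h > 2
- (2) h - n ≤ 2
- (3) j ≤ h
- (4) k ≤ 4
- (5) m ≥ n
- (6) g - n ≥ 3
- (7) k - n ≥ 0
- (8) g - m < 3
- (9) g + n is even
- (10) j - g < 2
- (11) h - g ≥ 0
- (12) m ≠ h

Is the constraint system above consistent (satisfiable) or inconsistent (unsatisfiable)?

Constraints 2, 6, and 11 give g − n ≥ 3, n − h ≥ -2, h − g ≥ 0.
Adding all 3 inequalities: the left sides telescope to 0, and the right sides sum to 3 + (-2) + 0 = 1. So 0 ≥ 1, which is false.

Unsatisfiable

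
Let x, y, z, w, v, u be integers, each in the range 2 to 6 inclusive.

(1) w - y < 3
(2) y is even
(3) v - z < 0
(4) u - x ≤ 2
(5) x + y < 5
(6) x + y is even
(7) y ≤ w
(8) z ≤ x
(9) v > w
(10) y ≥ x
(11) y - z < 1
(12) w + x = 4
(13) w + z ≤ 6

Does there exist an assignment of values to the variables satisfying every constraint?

Unsatisfiable

Constraints 3, 7, 8, 9, and 10 give w < v, v < z, z ≤ x, x ≤ y, y ≤ w. Chaining: w < v < z ≤ x ≤ y ≤ w, which forces w < w — impossible.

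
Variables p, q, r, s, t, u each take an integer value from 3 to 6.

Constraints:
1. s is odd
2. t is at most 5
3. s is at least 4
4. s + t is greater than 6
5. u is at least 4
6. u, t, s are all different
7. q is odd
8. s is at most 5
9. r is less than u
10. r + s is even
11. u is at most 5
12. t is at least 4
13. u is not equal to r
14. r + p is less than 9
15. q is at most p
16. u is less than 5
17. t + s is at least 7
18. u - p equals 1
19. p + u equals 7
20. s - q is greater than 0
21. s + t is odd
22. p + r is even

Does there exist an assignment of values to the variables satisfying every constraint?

Unsatisfiable

Constraints 2, 3, 5, 8, 11, and 12 confine each of u, t, s to the 2 values {4, 5}.
Constraint 6 requires all 3 of them to be distinct, but only 2 values are available — impossible by the pigeonhole principle.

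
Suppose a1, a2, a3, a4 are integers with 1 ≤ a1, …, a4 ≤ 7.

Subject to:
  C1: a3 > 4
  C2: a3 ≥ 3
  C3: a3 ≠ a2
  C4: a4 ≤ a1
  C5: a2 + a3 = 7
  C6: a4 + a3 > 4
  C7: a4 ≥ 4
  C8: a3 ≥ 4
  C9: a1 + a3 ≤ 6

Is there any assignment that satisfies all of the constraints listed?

From constraints 4 and 7: a1 ≥ a4 ≥ 4. From constraint 2: a3 ≥ 3. Hence a1 + a3 ≥ 7. But constraint 9 requires a1 + a3 ≤ 6, and 6 < 7. Contradiction.

Unsatisfiable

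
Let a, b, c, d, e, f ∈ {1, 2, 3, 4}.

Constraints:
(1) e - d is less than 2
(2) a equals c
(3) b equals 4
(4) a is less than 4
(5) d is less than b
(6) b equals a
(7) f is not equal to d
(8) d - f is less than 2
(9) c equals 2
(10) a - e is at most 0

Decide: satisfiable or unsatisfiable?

Constraint 3 fixes b = 4 and constraint 9 fixes c = 2. Constraints 2 and 6 give b = a = c, so b = c. But 4 ≠ 2 — contradiction.

Unsatisfiable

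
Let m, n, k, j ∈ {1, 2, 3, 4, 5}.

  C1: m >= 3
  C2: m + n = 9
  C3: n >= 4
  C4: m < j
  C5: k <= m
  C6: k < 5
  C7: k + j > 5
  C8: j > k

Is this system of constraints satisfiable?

Satisfiable

The assignment m = 4, n = 5, k = 1, j = 5 works:
  constraint 2 holds since m + n = 9.
  constraint 4 holds since m = 4, j = 5.
  constraint 7 holds since k + j = 6.
The rest check out directly.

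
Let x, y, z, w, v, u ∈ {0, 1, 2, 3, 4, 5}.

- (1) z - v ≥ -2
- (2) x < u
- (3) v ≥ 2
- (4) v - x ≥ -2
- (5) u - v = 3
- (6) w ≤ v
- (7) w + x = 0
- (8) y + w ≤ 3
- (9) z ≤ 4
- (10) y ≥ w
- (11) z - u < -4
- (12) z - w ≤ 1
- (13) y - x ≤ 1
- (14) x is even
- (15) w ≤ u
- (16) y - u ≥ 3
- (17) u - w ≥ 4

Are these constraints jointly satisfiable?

Unsatisfiable

Constraints 1, 4, 12, 13, 16, and 17 give v − x ≥ -2, x − y ≥ -1, y − u ≥ 3, u − w ≥ 4, w − z ≥ -1, z − v ≥ -2.
Adding all 6 inequalities: the left sides telescope to 0, and the right sides sum to (-2) + (-1) + 3 + 4 + (-1) + (-2) = 1. So 0 ≥ 1, which is false.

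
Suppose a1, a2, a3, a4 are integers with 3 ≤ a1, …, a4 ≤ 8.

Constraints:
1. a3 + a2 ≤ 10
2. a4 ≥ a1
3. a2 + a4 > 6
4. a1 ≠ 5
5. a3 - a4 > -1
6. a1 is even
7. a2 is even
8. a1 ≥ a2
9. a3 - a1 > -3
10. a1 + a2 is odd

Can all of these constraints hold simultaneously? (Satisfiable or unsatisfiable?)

Constraint 6 makes a1 even and constraint 7 makes a2 even, so a1 + a2 must be even. Constraint 10 says a1 + a2 is odd — contradiction.

Unsatisfiable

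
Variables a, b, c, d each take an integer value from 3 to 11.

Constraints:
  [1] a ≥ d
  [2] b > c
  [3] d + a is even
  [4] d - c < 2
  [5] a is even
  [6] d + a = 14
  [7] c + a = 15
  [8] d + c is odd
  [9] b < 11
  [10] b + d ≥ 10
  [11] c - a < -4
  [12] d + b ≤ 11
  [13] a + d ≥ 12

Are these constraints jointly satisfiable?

Take a = 10, b = 6, c = 5, d = 4. Then constraint 4: d - c = -1; constraint 6: d + a = 14; constraint 7: c + a = 15, and every other listed constraint is also met.

Satisfiable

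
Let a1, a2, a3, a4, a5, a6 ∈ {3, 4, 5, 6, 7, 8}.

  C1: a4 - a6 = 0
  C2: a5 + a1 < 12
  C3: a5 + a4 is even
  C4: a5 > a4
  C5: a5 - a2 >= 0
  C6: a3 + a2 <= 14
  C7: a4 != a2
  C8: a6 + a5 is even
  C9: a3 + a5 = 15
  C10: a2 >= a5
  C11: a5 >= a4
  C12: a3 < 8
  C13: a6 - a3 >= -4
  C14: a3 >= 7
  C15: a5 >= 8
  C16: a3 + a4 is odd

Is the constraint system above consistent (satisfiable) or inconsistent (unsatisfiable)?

Unsatisfiable

From constraint 14: a3 ≥ 7. From constraints 10 and 15: a2 ≥ a5 ≥ 8. Hence a3 + a2 ≥ 15. But constraint 6 requires a3 + a2 ≤ 14, and 14 < 15. Contradiction.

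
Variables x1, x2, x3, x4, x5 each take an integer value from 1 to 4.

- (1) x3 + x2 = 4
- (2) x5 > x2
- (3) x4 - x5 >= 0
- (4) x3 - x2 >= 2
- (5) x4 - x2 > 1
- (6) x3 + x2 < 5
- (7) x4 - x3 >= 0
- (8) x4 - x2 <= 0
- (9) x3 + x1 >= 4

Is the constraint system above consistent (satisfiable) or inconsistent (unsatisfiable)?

Unsatisfiable

Constraints 4, 7, and 8 give x3 − x2 ≥ 2, x2 − x4 ≥ 0, x4 − x3 ≥ 0.
Adding all 3 inequalities: the left sides telescope to 0, and the right sides sum to 2 + 0 + 0 = 2. So 0 ≥ 2, which is false.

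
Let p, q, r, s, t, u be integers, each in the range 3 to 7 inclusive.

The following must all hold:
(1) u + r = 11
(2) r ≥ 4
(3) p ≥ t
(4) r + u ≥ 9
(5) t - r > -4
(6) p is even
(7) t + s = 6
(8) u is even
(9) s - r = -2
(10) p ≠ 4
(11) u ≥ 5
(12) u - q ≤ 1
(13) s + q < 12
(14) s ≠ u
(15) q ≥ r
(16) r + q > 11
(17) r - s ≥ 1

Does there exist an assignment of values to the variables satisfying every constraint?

Try p = 6, q = 7, r = 5, s = 3, t = 3, u = 6.
Check constraint 1: u + r = 11; constraint 4: r + u = 11. The remaining constraints are straightforward to verify.

Satisfiable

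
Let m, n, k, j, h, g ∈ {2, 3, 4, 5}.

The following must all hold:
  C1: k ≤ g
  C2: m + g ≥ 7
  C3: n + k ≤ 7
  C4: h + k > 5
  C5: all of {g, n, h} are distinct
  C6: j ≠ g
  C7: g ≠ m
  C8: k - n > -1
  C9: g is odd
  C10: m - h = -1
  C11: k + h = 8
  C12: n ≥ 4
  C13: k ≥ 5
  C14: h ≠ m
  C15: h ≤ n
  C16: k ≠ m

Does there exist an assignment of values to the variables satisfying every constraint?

From constraint 12: n ≥ 4. From constraint 13: k ≥ 5. Hence n + k ≥ 9. But constraint 3 requires n + k ≤ 7, and 7 < 9. Contradiction.

Unsatisfiable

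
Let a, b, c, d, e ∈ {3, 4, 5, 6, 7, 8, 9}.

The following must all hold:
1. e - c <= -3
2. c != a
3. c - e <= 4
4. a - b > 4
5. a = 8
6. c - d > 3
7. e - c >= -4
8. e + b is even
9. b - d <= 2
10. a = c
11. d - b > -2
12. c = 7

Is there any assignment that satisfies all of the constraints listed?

Unsatisfiable

Constraint 5 fixes a = 8 and constraint 12 fixes c = 7, but constraint 10 requires a = c. Since 8 ≠ 7, contradiction.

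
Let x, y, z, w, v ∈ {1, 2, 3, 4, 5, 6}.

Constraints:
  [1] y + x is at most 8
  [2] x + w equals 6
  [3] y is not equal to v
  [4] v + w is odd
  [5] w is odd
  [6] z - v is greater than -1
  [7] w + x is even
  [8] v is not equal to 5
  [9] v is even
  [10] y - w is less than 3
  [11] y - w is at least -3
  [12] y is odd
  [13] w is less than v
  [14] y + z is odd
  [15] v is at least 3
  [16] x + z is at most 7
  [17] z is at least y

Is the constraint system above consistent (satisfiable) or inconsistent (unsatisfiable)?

Satisfiable

One satisfying assignment is x = 1, y = 5, z = 6, w = 5, v = 6.
For the less obvious constraints — constraint 1: y + x = 6; constraint 2: x + w = 6; constraint 6: z - v = 0 — and the others hold by inspection.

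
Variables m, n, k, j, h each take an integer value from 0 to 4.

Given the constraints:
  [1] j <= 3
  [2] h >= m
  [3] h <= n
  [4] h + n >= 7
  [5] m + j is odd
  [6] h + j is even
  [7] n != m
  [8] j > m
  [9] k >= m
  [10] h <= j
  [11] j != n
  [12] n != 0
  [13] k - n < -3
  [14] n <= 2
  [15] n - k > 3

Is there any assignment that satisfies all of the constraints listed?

Unsatisfiable

From constraints 1 and 10: h ≤ j ≤ 3. From constraint 14: n ≤ 2. Hence h + n ≤ 5. But constraint 4 requires h + n ≥ 7, and 7 > 5. Contradiction.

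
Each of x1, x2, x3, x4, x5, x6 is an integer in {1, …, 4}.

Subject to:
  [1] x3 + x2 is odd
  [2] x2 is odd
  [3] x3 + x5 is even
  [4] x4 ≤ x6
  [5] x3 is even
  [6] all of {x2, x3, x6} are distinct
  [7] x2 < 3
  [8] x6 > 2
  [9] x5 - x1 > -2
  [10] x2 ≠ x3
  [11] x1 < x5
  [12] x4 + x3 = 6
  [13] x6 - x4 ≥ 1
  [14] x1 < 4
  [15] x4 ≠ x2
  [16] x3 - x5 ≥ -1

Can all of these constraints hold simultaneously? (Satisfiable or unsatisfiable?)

Satisfiable

Take x1 = 3, x2 = 1, x3 = 4, x4 = 2, x5 = 4, x6 = 3. Then constraint 9: x5 - x1 = 1; constraint 12: x4 + x3 = 6; constraint 13: x6 - x4 = 1, and every other listed constraint is also met.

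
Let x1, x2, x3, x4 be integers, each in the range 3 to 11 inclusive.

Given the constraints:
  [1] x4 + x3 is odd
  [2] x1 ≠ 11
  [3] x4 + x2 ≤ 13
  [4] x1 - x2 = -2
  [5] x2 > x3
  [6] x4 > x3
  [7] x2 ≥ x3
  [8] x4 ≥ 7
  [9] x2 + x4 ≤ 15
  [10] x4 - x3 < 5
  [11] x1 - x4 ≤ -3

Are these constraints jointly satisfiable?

Satisfiable

Setting (x1, x2, x3, x4) = (4, 6, 4, 7) satisfies everything: constraint 3: x4 + x2 = 13; constraint 4: x1 - x2 = -2, and the others follow.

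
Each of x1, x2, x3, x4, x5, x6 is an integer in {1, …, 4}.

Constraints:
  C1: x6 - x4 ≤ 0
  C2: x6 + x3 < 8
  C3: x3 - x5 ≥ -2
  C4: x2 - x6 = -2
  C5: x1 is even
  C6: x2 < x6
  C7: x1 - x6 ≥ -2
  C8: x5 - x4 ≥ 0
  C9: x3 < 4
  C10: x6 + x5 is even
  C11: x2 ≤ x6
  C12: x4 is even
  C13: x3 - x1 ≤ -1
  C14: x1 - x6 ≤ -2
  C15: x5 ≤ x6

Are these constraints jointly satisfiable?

Unsatisfiable

Constraints 1, 3, 8, 13, and 14 give x4 − x6 ≥ 0, x6 − x1 ≥ 2, x1 − x3 ≥ 1, x3 − x5 ≥ -2, x5 − x4 ≥ 0.
Adding all 5 inequalities: the left sides telescope to 0, and the right sides sum to 0 + 2 + 1 + (-2) + 0 = 1. So 0 ≥ 1, which is false.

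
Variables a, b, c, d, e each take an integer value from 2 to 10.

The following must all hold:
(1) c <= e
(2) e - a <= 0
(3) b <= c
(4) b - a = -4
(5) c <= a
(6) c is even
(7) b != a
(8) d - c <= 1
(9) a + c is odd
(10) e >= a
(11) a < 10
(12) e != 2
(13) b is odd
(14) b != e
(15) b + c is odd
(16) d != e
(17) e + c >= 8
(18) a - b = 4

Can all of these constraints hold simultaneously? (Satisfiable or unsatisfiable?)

Satisfiable

The assignment a = 7, b = 3, c = 4, d = 4, e = 7 works:
  constraint 2 holds since e - a = 0.
  constraint 4 holds since b - a = -4.
The rest check out directly.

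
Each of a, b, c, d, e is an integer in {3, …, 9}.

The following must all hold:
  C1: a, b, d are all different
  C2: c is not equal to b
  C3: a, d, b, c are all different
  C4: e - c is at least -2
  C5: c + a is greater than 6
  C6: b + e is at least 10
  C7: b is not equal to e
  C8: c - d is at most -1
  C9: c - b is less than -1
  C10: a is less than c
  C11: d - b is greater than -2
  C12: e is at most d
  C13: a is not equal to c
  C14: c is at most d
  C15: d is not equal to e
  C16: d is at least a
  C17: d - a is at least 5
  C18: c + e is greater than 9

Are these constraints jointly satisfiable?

Satisfiable

One satisfying assignment is a = 4, b = 8, c = 5, d = 9, e = 5.
For the less obvious constraints — constraint 4: e - c = 0; constraint 5: c + a = 9; constraint 6: b + e = 13 — and the others hold by inspection.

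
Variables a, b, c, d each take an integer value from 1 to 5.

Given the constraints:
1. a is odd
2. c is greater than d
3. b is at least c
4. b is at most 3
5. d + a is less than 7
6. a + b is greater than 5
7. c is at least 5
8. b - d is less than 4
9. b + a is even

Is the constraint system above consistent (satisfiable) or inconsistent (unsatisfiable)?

Unsatisfiable

From constraints 3 and 7: b ≥ c and c ≥ 5, so b ≥ 5. From constraint 4: b ≤ 3. But 3 < 5, so no value of b works.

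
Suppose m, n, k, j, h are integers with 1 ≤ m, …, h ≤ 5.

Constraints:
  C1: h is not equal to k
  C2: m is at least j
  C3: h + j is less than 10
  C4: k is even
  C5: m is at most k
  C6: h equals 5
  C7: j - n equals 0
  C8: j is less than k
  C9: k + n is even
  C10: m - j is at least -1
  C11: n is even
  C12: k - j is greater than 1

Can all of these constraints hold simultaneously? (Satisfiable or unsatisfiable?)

The assignment m = 2, n = 2, k = 4, j = 2, h = 5 works:
  constraint 3 holds since h + j = 7.
  constraint 7 holds since j - n = 0.
The rest check out directly.

Satisfiable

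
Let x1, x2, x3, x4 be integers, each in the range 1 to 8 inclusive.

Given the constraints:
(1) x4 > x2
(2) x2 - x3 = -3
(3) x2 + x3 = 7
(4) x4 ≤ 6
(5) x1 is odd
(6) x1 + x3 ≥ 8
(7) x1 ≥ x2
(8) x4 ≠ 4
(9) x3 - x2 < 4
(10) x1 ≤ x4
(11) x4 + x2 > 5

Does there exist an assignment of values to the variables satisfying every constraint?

One satisfying assignment is x1 = 3, x2 = 2, x3 = 5, x4 = 5.
For the less obvious constraints — constraint 2: x2 - x3 = -3; constraint 3: x2 + x3 = 7; constraint 6: x1 + x3 = 8 — and the others hold by inspection.

Satisfiable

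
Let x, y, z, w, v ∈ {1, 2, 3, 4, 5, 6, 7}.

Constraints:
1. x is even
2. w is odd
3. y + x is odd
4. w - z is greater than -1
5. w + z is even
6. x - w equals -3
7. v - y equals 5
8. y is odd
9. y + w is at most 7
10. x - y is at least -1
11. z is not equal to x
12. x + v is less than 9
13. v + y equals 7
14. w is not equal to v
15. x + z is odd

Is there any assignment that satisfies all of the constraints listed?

Try x = 2, y = 1, z = 5, w = 5, v = 6.
Check constraint 4: w - z = 0; constraint 6: x - w = -3; constraint 7: v - y = 5. The remaining constraints are straightforward to verify.

Satisfiable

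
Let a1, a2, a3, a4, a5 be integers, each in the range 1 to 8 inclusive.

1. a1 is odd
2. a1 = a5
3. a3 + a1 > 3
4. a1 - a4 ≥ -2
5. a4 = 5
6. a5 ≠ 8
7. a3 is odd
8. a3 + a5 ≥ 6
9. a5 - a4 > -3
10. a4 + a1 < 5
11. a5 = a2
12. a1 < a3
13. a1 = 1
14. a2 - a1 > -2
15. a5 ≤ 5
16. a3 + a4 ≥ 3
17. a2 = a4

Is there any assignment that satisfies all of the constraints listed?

Unsatisfiable

Constraint 13 fixes a1 = 1 and constraint 5 fixes a4 = 5. Constraints 2, 11, and 17 give a1 = a5 = a2 = a4, so a1 = a4. But 1 ≠ 5 — contradiction.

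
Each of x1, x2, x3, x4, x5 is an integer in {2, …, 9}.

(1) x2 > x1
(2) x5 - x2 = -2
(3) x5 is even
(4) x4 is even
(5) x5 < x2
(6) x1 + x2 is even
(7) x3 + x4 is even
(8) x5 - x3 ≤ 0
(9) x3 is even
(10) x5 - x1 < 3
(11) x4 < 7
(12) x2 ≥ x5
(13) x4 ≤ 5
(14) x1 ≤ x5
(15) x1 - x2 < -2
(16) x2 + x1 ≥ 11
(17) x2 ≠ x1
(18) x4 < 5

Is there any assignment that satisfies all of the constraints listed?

Try x1 = 4, x2 = 8, x3 = 8, x4 = 4, x5 = 6.
Check constraint 2: x5 - x2 = -2; constraint 8: x5 - x3 = -2; constraint 10: x5 - x1 = 2. The remaining constraints are straightforward to verify.

Satisfiable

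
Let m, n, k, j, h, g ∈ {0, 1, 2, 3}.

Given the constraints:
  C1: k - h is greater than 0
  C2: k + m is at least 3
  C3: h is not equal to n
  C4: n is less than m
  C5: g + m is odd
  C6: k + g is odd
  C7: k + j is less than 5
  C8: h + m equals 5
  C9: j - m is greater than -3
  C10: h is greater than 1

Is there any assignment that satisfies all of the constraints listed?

Setting (m, n, k, j, h, g) = (3, 1, 3, 1, 2, 0) satisfies everything: constraint 1: k - h = 1; constraint 2: k + m = 6, and the others follow.

Satisfiable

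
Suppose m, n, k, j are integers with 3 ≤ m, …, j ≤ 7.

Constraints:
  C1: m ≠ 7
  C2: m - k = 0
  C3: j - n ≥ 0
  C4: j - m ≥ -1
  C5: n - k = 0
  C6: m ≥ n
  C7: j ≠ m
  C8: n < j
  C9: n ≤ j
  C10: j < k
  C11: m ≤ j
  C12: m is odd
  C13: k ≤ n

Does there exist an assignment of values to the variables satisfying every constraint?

Constraints 8, 10, and 13 give j < k, k ≤ n, n < j. Chaining: j < k ≤ n < j, which forces j < j — impossible.

Unsatisfiable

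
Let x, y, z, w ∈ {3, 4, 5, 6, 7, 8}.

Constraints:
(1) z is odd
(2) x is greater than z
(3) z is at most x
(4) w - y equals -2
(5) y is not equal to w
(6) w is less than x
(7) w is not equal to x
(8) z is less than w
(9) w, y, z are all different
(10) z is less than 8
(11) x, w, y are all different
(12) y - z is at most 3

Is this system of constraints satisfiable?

Satisfiable

The assignment x = 8, y = 6, z = 3, w = 4 works:
  constraint 4 holds since w - y = -2.
  constraint 9 holds since values 4, 6, 3 are distinct.
  constraint 12 holds since y - z = 3.
The rest check out directly.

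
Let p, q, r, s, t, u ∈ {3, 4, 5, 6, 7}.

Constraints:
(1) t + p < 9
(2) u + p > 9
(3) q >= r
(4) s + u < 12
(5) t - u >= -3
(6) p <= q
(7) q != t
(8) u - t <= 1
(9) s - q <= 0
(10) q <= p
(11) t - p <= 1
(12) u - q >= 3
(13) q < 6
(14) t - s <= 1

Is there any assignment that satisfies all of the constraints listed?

Constraints 8, 9, 12, and 14 give u − q ≥ 3, q − s ≥ 0, s − t ≥ -1, t − u ≥ -1.
Adding all 4 inequalities: the left sides telescope to 0, and the right sides sum to 3 + 0 + (-1) + (-1) = 1. So 0 ≥ 1, which is false.

Unsatisfiable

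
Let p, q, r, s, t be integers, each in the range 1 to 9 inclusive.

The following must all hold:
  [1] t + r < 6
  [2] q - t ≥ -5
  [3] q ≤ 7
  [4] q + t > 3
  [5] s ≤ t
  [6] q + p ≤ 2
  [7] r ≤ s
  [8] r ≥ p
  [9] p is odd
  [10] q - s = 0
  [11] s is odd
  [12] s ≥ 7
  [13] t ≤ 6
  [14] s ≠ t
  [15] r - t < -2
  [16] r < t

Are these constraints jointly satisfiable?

From constraint 12: s ≥ 7. From constraints 5 and 13: s ≤ t and t ≤ 6, so s ≤ 6. But 6 < 7, so no value of s works.

Unsatisfiable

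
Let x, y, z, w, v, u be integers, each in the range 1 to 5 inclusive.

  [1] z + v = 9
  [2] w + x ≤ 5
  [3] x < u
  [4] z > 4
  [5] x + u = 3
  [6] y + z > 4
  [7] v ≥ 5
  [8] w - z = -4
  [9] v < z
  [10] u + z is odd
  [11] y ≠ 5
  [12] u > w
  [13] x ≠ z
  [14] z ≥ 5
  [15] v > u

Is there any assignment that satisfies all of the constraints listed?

From constraint 14: z ≥ 5. From constraint 7: v ≥ 5. Hence z + v ≥ 10. But constraint 1 requires z + v = 9, and 9 < 10. Contradiction.

Unsatisfiable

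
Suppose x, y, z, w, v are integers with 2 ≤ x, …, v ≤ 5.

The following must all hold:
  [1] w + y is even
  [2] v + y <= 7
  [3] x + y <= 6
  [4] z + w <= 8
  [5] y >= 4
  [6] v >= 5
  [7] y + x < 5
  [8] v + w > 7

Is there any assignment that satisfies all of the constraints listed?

From constraint 6: v ≥ 5. From constraint 5: y ≥ 4. Hence v + y ≥ 9. But constraint 2 requires v + y ≤ 7, and 7 < 9. Contradiction.

Unsatisfiable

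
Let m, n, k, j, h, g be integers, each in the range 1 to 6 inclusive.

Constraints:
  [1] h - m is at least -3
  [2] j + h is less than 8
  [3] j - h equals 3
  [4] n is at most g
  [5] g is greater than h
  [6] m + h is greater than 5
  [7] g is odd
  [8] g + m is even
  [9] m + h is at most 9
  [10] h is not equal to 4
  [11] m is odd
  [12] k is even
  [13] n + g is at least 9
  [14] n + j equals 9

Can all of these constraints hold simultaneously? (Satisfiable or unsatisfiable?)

Try m = 5, n = 4, k = 4, j = 5, h = 2, g = 5.
Check constraint 1: h - m = -3; constraint 2: j + h = 7; constraint 3: j - h = 3. The remaining constraints are straightforward to verify.

Satisfiable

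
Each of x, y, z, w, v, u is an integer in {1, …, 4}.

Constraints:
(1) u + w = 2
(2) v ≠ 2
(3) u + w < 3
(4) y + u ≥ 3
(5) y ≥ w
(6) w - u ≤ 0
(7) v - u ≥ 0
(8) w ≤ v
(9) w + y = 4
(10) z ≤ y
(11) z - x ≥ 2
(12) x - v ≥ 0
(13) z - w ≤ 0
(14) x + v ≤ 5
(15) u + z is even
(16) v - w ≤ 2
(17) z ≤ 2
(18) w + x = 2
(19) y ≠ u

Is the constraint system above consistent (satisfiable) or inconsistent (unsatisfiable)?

Unsatisfiable

Constraints 6, 7, 11, 12, and 13 give w − z ≥ 0, z − x ≥ 2, x − v ≥ 0, v − u ≥ 0, u − w ≥ 0.
Adding all 5 inequalities: the left sides telescope to 0, and the right sides sum to 0 + 2 + 0 + 0 + 0 = 2. So 0 ≥ 2, which is false.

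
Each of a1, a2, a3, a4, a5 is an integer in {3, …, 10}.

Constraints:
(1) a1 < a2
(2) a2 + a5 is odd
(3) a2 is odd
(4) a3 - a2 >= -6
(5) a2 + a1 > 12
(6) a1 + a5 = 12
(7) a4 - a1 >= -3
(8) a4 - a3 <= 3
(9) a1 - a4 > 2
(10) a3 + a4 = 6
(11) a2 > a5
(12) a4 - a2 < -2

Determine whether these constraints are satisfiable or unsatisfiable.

Satisfiable

Try a1 = 6, a2 = 7, a3 = 3, a4 = 3, a5 = 6.
Check constraint 4: a3 - a2 = -4; constraint 5: a2 + a1 = 13; constraint 6: a1 + a5 = 12. The remaining constraints are straightforward to verify.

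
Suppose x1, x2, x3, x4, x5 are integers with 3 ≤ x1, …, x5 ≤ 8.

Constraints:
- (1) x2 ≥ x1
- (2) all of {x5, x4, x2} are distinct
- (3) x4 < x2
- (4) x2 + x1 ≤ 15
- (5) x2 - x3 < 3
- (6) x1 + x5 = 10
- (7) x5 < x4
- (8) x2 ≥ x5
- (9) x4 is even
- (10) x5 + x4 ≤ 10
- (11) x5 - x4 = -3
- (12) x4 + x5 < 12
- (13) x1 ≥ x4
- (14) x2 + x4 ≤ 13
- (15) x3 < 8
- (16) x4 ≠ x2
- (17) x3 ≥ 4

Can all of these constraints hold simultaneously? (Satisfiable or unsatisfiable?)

Take x1 = 7, x2 = 7, x3 = 6, x4 = 6, x5 = 3. Then constraint 4: x2 + x1 = 14; constraint 5: x2 - x3 = 1; constraint 6: x1 + x5 = 10, and every other listed constraint is also met.

Satisfiable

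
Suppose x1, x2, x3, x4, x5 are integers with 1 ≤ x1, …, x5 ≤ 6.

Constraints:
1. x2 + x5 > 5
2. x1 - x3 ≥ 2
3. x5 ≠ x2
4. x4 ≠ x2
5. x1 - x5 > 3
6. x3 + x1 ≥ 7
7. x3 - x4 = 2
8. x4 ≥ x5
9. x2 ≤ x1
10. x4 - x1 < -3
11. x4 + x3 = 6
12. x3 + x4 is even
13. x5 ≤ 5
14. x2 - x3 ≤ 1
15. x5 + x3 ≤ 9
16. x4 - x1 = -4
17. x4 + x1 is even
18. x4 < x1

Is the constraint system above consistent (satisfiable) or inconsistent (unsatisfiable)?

Satisfiable

Setting (x1, x2, x3, x4, x5) = (6, 4, 4, 2, 2) satisfies everything: constraint 1: x2 + x5 = 6; constraint 2: x1 - x3 = 2, and the others follow.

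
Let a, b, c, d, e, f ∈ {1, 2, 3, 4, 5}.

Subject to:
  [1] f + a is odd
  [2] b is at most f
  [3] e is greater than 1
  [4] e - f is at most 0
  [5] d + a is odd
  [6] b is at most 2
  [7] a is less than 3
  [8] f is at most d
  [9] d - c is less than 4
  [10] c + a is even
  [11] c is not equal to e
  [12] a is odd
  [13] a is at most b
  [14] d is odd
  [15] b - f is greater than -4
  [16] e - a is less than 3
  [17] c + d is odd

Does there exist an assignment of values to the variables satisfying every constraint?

Constraint 14 makes d odd and constraint 12 makes a odd, so d + a must be even. Constraint 5 says d + a is odd — contradiction.

Unsatisfiable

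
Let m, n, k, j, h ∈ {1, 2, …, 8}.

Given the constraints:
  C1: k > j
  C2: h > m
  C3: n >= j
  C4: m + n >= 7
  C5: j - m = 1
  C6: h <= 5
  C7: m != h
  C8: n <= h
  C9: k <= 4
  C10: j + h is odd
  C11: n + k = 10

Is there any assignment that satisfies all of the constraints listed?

From constraints 6 and 8: n ≤ h ≤ 5. From constraint 9: k ≤ 4. Hence n + k ≤ 9. But constraint 11 requires n + k = 10, and 10 > 9. Contradiction.

Unsatisfiable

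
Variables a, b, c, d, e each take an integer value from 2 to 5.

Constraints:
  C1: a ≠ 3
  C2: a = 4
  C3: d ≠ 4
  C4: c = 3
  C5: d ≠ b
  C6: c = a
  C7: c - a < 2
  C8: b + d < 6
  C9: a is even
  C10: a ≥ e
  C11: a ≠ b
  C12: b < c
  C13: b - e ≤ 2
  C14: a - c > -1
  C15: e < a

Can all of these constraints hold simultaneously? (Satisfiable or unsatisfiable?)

Constraint 4 fixes c = 3 and constraint 2 fixes a = 4, but constraint 6 requires c = a. Since 3 ≠ 4, contradiction.

Unsatisfiable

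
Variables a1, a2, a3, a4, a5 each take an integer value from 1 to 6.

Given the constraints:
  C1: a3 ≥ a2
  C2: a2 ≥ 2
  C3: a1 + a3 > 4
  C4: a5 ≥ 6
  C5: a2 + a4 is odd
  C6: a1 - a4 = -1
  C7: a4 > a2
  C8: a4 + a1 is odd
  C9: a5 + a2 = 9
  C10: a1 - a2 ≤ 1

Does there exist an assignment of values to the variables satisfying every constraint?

Satisfiable

Setting (a1, a2, a3, a4, a5) = (3, 3, 4, 4, 6) satisfies everything: constraint 3: a1 + a3 = 7; constraint 6: a1 - a4 = -1, and the others follow.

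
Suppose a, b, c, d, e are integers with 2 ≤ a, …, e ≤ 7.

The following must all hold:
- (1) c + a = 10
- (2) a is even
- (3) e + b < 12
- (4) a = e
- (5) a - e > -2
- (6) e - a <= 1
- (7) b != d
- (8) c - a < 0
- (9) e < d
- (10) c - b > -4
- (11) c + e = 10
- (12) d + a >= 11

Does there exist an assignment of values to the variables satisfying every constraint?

Try a = 6, b = 5, c = 4, d = 7, e = 6.
Check constraint 1: c + a = 10; constraint 3: e + b = 11; constraint 5: a - e = 0. The remaining constraints are straightforward to verify.

Satisfiable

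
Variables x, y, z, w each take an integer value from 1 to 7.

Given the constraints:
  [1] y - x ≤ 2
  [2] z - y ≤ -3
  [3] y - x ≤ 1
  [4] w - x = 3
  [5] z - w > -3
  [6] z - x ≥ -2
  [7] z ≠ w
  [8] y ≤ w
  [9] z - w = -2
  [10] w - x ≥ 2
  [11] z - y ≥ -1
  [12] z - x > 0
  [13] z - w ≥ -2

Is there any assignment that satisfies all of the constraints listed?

Unsatisfiable

Constraints 2, 3, 10, and 13 give x − y ≥ -1, y − z ≥ 3, z − w ≥ -2, w − x ≥ 2.
Adding all 4 inequalities: the left sides telescope to 0, and the right sides sum to (-1) + 3 + (-2) + 2 = 2. So 0 ≥ 2, which is false.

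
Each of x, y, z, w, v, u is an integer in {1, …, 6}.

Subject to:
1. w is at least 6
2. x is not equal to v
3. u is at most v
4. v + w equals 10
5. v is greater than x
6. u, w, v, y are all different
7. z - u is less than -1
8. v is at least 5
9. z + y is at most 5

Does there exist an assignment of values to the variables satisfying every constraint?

From constraint 8: v ≥ 5. From constraint 1: w ≥ 6. Hence v + w ≥ 11. But constraint 4 requires v + w = 10, and 10 < 11. Contradiction.

Unsatisfiable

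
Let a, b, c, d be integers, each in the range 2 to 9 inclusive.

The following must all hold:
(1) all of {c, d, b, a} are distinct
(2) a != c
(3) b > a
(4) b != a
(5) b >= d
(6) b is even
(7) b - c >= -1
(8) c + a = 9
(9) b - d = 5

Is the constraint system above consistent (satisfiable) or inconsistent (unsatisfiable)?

Satisfiable

The assignment a = 2, b = 8, c = 7, d = 3 works:
  constraint 7 holds since b - c = 1.
  constraint 8 holds since c + a = 9.
The rest check out directly.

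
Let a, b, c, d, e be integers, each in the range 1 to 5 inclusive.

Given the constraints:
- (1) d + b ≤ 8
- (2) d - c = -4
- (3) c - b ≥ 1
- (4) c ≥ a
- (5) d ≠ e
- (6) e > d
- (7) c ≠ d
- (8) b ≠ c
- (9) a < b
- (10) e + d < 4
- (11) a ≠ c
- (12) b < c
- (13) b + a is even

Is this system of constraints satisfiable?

Try a = 2, b = 4, c = 5, d = 1, e = 2.
Check constraint 1: d + b = 5; constraint 2: d - c = -4. The remaining constraints are straightforward to verify.

Satisfiable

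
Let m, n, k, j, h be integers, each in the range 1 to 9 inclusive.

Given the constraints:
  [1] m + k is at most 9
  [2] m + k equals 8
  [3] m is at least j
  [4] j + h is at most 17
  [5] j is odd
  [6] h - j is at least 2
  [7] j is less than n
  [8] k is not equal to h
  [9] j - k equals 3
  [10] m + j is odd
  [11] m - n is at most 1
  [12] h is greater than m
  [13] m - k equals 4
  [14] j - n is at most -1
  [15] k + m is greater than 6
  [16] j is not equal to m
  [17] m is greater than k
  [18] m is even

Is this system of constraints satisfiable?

Take m = 6, n = 8, k = 2, j = 5, h = 9. Then constraint 1: m + k = 8; constraint 2: m + k = 8, and every other listed constraint is also met.

Satisfiable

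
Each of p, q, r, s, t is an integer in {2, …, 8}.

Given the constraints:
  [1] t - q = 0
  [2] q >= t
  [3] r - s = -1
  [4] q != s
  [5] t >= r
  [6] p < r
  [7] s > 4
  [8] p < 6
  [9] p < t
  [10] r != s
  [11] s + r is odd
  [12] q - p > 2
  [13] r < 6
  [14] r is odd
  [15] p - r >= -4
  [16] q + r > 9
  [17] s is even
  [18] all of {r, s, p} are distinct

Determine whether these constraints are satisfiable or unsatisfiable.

Satisfiable

One satisfying assignment is p = 2, q = 5, r = 5, s = 6, t = 5.
For the less obvious constraints — constraint 1: t - q = 0; constraint 3: r - s = -1 — and the others hold by inspection.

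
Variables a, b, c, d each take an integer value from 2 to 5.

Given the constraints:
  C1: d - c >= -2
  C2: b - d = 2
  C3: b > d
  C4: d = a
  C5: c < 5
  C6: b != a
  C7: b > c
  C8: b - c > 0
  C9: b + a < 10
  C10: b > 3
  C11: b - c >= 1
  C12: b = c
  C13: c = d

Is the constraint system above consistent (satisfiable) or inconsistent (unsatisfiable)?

Unsatisfiable

From constraints 4, 12, and 13, b = c = d = a, so b = a. But constraint 6 says b ≠ a. Contradiction.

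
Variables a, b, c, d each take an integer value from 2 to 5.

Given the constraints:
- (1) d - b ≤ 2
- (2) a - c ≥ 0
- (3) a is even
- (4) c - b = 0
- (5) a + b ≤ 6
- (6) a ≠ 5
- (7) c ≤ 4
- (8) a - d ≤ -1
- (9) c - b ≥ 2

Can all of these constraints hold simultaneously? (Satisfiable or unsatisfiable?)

Constraints 1, 2, 8, and 9 give b − d ≥ -2, d − a ≥ 1, a − c ≥ 0, c − b ≥ 2.
Adding all 4 inequalities: the left sides telescope to 0, and the right sides sum to (-2) + 1 + 0 + 2 = 1. So 0 ≥ 1, which is false.

Unsatisfiable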